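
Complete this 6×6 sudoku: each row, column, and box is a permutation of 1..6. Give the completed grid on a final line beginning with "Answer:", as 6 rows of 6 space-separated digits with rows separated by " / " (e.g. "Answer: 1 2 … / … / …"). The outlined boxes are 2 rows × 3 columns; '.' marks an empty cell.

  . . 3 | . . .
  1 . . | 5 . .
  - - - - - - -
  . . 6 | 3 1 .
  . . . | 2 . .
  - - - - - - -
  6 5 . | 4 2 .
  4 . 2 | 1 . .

Step 1. [r4c3∈{1,4,5}] 5 has one home in col 3: r4c3 ⇒ r4c3=5.
Step 2. [r1c4∈{6}] nothing but 6 survives at r1c4, so r1c4=6.
Step 3. [r1c5∈{4}] only 4 remains possible at r1c5, so r1c5=4.
Step 4. [r1c2∈{2}] only 2 remains possible at r1c2, so r1c2=2.
Step 5. [r3c2∈{4}] nothing but 4 survives at r3c2 ⇒ r3c2=4.
Step 6. [r5c6∈{3}] r5c6's peers cover all but 3, so r5c6=3.
Step 7. [r6c5∈{5,6}] in col 5, 5 fits only at r6c5. So r6c5=5.
Step 8. [r6c2∈{3}] r6c2 is down to just 3. So r6c2=3.
Step 9. [r4c6∈{4,6}] 4 has one home in row 4: r4c6 ⇒ r4c6=4.
Step 10. [r4c5∈{6}] r4c5 has the single candidate 6. So r4c5=6.
Step 11. [r2c2∈{6}] nothing but 6 survives at r2c2, so r2c2=6.
Step 12. [r4c1∈{3}] r4c1 is down to just 3, so r4c1=3.
Step 13. [r2c6∈{2}] r2c6's peers cover all but 2. So r2c6=2.
Step 14. [r6c6∈{6}] nothing but 6 survives at r6c6, so r6c6=6.
Step 15. [r1c6∈{1}] r1c6 is down to just 1 ⇒ r1c6=1.
Step 16. [r4c2∈{1}] r4c2's peers cover all but 1. So r4c2=1.
Step 17. [r1c1∈{5}] r1c1 has the single candidate 5, so r1c1=5.
Step 18. [r2c3∈{4}] r2c3 has the single candidate 4. So r2c3=4.
Step 19. [r3c6∈{5}] only 5 remains possible at r3c6. So r3c6=5.
Step 20. [r3c1∈{2}] r3c1's peers cover all but 2, so r3c1=2.
Step 21. [r5c3∈{1}] nothing but 1 survives at r5c3 ⇒ r5c3=1.
Step 22. [r2c5∈{3}] nothing but 3 survives at r2c5 ⇒ r2c5=3.

Answer: 5 2 3 6 4 1 / 1 6 4 5 3 2 / 2 4 6 3 1 5 / 3 1 5 2 6 4 / 6 5 1 4 2 3 / 4 3 2 1 5 6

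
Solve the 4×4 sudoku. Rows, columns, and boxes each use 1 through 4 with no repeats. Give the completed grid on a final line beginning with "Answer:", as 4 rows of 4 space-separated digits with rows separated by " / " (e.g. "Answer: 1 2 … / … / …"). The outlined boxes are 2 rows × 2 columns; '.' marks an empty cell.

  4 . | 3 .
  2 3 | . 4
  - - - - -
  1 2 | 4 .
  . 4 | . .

Step 1. [r1c4∈{1,2}] r1c4 is the only open cell in row 1 admitting 2. So r1c4=2.
Step 2. [r4c4∈{1,3}] r4c4 is the only open cell in col 4 admitting 1. So r4c4=1.
Step 3. [r2c3∈{1}] r2c3's peers cover all but 1. So r2c3=1.
Step 4. [r4c1∈{3}] r4c1's peers cover all but 3. So r4c1=3.
Step 5. [r4c3∈{2}] r4c3 has the single candidate 2, so r4c3=2.
Step 6. [r1c2∈{1}] r1c2 is down to just 1 ⇒ r1c2=1.
Step 7. [r3c4∈{3}] r3c4 is down to just 3, so r3c4=3.

Answer: 4 1 3 2 / 2 3 1 4 / 1 2 4 3 / 3 4 2 1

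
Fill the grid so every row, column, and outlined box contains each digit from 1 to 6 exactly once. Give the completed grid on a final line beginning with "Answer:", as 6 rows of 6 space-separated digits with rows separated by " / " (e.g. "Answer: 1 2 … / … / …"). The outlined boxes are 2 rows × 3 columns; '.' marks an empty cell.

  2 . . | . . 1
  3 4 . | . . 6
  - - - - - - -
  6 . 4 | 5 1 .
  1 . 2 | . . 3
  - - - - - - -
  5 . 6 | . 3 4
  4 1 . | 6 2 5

Step 1. [r1c3∈{5}] r1c3's peers cover all but 5. So r1c3=5.
Step 2. [r1c5∈{4}] nothing but 4 survives at r1c5 ⇒ r1c5=4.
Step 3. [r2c3∈{1}] r2c3 is down to just 1 ⇒ r2c3=1.
Step 4. [r5c2∈{2}] r5c2's peers cover all but 2, so r5c2=2.
Step 5. [r4c2∈{5}] r4c2 has the single candidate 5, so r4c2=5.
Step 6. [r1c2∈{6}] only 6 remains possible at r1c2. So r1c2=6.
Step 7. [r4c5∈{6}] only 6 remains possible at r4c5, so r4c5=6.
Step 8. [r3c6∈{2}] r3c6 has the single candidate 2 ⇒ r3c6=2.
Step 9. [r2c5∈{5}] only 5 remains possible at r2c5 ⇒ r2c5=5.
Step 10. [r5c4∈{1}] r5c4's peers cover all but 1, so r5c4=1.
Step 11. [r4c4∈{4}] nothing but 4 survives at r4c4 ⇒ r4c4=4.
Step 12. [r3c2∈{3}] nothing but 3 survives at r3c2 ⇒ r3c2=3.
Step 13. [r6c3∈{3}] r6c3 is down to just 3. So r6c3=3.
Step 14. [r1c4∈{3}] only 3 remains possible at r1c4 ⇒ r1c4=3.
Step 15. [r2c4∈{2}] r2c4 has the single candidate 2, so r2c4=2.

Answer: 2 6 5 3 4 1 / 3 4 1 2 5 6 / 6 3 4 5 1 2 / 1 5 2 4 6 3 / 5 2 6 1 3 4 / 4 1 3 6 2 5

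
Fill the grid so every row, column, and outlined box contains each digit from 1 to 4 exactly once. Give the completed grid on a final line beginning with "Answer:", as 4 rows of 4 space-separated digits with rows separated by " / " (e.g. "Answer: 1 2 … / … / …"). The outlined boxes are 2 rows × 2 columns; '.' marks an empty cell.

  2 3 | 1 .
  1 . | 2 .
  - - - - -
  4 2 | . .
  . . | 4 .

Step 1. [r2c4∈{3,4}] in row 2, 3 fits only at r2c4. So r2c4=3.
Step 2. [r3c4∈{1}] r3c4 has the single candidate 1. So r3c4=1.
Step 3. [r4c2∈{1}] nothing but 1 survives at r4c2 ⇒ r4c2=1.
Step 4. [r1c4∈{4}] r1c4's peers cover all but 4. So r1c4=4.
Step 5. [r4c1∈{3}] r4c1 has the single candidate 3. So r4c1=3.
Step 6. [r2c2∈{4}] r2c2 is down to just 4, so r2c2=4.
Step 7. [r4c4∈{2}] r4c4's peers cover all but 2. So r4c4=2.
Step 8. [r3c3∈{3}] r3c3 is down to just 3, so r3c3=3.

Answer: 2 3 1 4 / 1 4 2 3 / 4 2 3 1 / 3 1 4 2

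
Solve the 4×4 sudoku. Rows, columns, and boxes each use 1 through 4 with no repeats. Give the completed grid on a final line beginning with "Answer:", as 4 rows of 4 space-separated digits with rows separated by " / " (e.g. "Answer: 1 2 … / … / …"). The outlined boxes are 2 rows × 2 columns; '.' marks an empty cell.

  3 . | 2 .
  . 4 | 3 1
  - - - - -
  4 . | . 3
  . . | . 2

Step 1. [r4c1∈{1}] r4c1's peers cover all but 1, so r4c1=1.
Step 2. [r3c2∈{2}] only 2 remains possible at r3c2. So r3c2=2.
Step 3. [r4c3∈{4}] r4c3 has the single candidate 4, so r4c3=4.
Step 4. [r3c3∈{1}] r3c3 has the single candidate 1, so r3c3=1.
Step 5. [r1c2∈{1}] only 1 remains possible at r1c2. So r1c2=1.
Step 6. [r4c2∈{3}] only 3 remains possible at r4c2. So r4c2=3.
Step 7. [r2c1∈{2}] r2c1 is down to just 2 ⇒ r2c1=2.
Step 8. [r1c4∈{4}] r1c4 is down to just 4 ⇒ r1c4=4.

Answer: 3 1 2 4 / 2 4 3 1 / 4 2 1 3 / 1 3 4 2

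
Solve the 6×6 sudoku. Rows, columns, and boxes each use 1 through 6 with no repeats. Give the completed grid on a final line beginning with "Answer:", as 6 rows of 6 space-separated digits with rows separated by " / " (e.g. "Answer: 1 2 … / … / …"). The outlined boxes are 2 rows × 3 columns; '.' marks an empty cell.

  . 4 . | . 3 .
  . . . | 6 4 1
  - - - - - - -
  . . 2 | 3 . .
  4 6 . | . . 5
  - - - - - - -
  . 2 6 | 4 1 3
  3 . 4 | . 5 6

Step 1. [r1c1∈{1,2,5,6}] across row 1, 6 lands solely at r1c1, so r1c1=6.
Step 2. [r3c1∈{1,5}] 1 has one home in col 1: r3c1 ⇒ r3c1=1.
Step 3. [r2c2∈{3,5}] 3 has one home in col 2: r2c2 ⇒ r2c2=3.
Step 4. [r6c4∈{2}] r6c4's peers cover all but 2 ⇒ r6c4=2.
Step 5. [r2c3∈{5}] r2c3 has the single candidate 5. So r2c3=5.
Step 6. [r4c4∈{1}] r4c4 has the single candidate 1. So r4c4=1.
Step 7. [r3c6∈{4}] r3c6 has the single candidate 4, so r3c6=4.
Step 8. [r1c3∈{1}] only 1 remains possible at r1c3 ⇒ r1c3=1.
Step 9. [r3c5∈{6}] r3c5 is down to just 6. So r3c5=6.
Step 10. [r3c2∈{5}] r3c2 is down to just 5 ⇒ r3c2=5.
Step 11. [r2c1∈{2}] r2c1 has the single candidate 2 ⇒ r2c1=2.
Step 12. [r1c4∈{5}] r1c4 is down to just 5. So r1c4=5.
Step 13. [r4c5∈{2}] only 2 remains possible at r4c5. So r4c5=2.
Step 14. [r5c1∈{5}] r5c1 has the single candidate 5 ⇒ r5c1=5.
Step 15. [r6c2∈{1}] r6c2's peers cover all but 1, so r6c2=1.
Step 16. [r4c3∈{3}] nothing but 3 survives at r4c3, so r4c3=3.
Step 17. [r1c6∈{2}] r1c6 is down to just 2, so r1c6=2.

Answer: 6 4 1 5 3 2 / 2 3 5 6 4 1 / 1 5 2 3 6 4 / 4 6 3 1 2 5 / 5 2 6 4 1 3 / 3 1 4 2 5 6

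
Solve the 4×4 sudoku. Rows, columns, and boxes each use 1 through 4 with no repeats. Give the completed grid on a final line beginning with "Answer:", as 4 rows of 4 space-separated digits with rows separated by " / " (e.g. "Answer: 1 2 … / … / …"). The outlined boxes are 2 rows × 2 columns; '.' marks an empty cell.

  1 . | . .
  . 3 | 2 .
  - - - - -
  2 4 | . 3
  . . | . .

Step 1. [r1c4∈{4}] r1c4 has the single candidate 4 ⇒ r1c4=4.
Step 2. [r3c3∈{1}] r3c3 has the single candidate 1. So r3c3=1.
Step 3. [r2c4∈{1}] only 1 remains possible at r2c4. So r2c4=1.
Step 4. [r1c2∈{2}] nothing but 2 survives at r1c2. So r1c2=2.
Step 5. [r4c3∈{4}] nothing but 4 survives at r4c3. So r4c3=4.
Step 6. [r1c3∈{3}] r1c3's peers cover all but 3. So r1c3=3.
Step 7. [r2c1∈{4}] nothing but 4 survives at r2c1 ⇒ r2c1=4.
Step 8. [r4c4∈{2}] r4c4's peers cover all but 2, so r4c4=2.
Step 9. [r4c1∈{3}] r4c1's peers cover all but 3. So r4c1=3.
Step 10. [r4c2∈{1}] nothing but 1 survives at r4c2 ⇒ r4c2=1.

Answer: 1 2 3 4 / 4 3 2 1 / 2 4 1 3 / 3 1 4 2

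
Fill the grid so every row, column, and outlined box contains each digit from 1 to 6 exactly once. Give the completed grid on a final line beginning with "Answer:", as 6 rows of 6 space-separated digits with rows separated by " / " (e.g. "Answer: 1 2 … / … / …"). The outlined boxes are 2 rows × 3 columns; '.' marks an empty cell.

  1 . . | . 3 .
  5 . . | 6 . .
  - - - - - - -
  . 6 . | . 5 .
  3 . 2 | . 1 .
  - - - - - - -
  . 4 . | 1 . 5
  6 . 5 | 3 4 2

Step 1. [r1c6∈{4}] r1c6 has the single candidate 4 ⇒ r1c6=4.
Step 2. [r2c3∈{3,4}] 4 has one home in row 2: r2c3 ⇒ r2c3=4.
Step 3. [r3c4∈{2,4}] row 3 places 2 nowhere but r3c4. So r3c4=2.
Step 4. [r1c2∈{2}] r1c2's peers cover all but 2, so r1c2=2.
Step 5. [r3c3∈{1}] r3c3 is down to just 1, so r3c3=1.
Step 6. [r4c4∈{4}] only 4 remains possible at r4c4, so r4c4=4.
Step 7. [r5c5∈{6}] only 6 remains possible at r5c5 ⇒ r5c5=6.
Step 8. [r2c2∈{3}] only 3 remains possible at r2c2, so r2c2=3.
Step 9. [r3c6∈{3}] r3c6's peers cover all but 3, so r3c6=3.
Step 10. [r4c6∈{6}] only 6 remains possible at r4c6. So r4c6=6.
Step 11. [r2c5∈{2}] r2c5's peers cover all but 2, so r2c5=2.
Step 12. [r5c1∈{2}] r5c1's peers cover all but 2. So r5c1=2.
Step 13. [r6c2∈{1}] r6c2 is down to just 1 ⇒ r6c2=1.
Step 14. [r5c3∈{3}] r5c3 is down to just 3 ⇒ r5c3=3.
Step 15. [r4c2∈{5}] only 5 remains possible at r4c2 ⇒ r4c2=5.
Step 16. [r2c6∈{1}] r2c6's peers cover all but 1 ⇒ r2c6=1.
Step 17. [r1c3∈{6}] r1c3's peers cover all but 6, so r1c3=6.
Step 18. [r3c1∈{4}] only 4 remains possible at r3c1. So r3c1=4.
Step 19. [r1c4∈{5}] only 5 remains possible at r1c4 ⇒ r1c4=5.

Answer: 1 2 6 5 3 4 / 5 3 4 6 2 1 / 4 6 1 2 5 3 / 3 5 2 4 1 6 / 2 4 3 1 6 5 / 6 1 5 3 4 2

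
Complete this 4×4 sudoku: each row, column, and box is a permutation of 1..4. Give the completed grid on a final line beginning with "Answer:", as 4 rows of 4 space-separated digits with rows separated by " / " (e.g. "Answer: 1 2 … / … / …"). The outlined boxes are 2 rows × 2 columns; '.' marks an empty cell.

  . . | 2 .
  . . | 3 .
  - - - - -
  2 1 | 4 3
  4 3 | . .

Step 1. [r1c2∈{4}] nothing but 4 survives at r1c2. So r1c2=4.
Step 2. [r1c4∈{1}] only 1 remains possible at r1c4, so r1c4=1.
Step 3. [r2c1∈{1}] nothing but 1 survives at r2c1, so r2c1=1.
Step 4. [r1c1∈{3}] r1c1 is down to just 3. So r1c1=3.
Step 5. [r2c2∈{2}] r2c2's peers cover all but 2 ⇒ r2c2=2.
Step 6. [r2c4∈{4}] nothing but 4 survives at r2c4 ⇒ r2c4=4.
Step 7. [r4c4∈{2}] r4c4 has the single candidate 2 ⇒ r4c4=2.
Step 8. [r4c3∈{1}] r4c3 is down to just 1 ⇒ r4c3=1.

Answer: 3 4 2 1 / 1 2 3 4 / 2 1 4 3 / 4 3 1 2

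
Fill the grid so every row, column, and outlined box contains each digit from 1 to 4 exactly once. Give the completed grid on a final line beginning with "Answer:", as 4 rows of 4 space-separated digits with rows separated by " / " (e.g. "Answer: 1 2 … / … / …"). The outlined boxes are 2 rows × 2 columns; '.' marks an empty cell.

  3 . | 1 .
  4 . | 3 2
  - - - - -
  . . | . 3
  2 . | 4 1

Step 1. [r2c2∈{1}] r2c2 has the single candidate 1. So r2c2=1.
Step 2. [r1c4∈{4}] nothing but 4 survives at r1c4. So r1c4=4.
Step 3. [r1c2∈{2}] only 2 remains possible at r1c2 ⇒ r1c2=2.
Step 4. [r4c2∈{3}] r4c2's peers cover all but 3, so r4c2=3.
Step 5. [r3c3∈{2}] only 2 remains possible at r3c3, so r3c3=2.
Step 6. [r3c1∈{1}] nothing but 1 survives at r3c1, so r3c1=1.
Step 7. [r3c2∈{4}] r3c2 is down to just 4. So r3c2=4.

Answer: 3 2 1 4 / 4 1 3 2 / 1 4 2 3 / 2 3 4 1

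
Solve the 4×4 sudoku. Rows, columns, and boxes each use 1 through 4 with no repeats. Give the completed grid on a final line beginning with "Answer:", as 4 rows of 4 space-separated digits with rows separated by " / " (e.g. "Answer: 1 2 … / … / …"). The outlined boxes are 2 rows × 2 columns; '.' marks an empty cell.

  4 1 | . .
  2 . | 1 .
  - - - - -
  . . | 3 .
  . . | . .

Step 1. [r4c3∈{2,4}] in col 3, 4 fits only at r4c3, so r4c3=4.
Step 2. [r1c4∈{2,3}] row 1 places 3 nowhere but r1c4, so r1c4=3.
Step 3. [r4c1∈{1,3}] 3 has one home in col 1: r4c1 ⇒ r4c1=3.
Step 4. [r4c2∈{2}] nothing but 2 survives at r4c2. So r4c2=2.
Step 5. [r3c1∈{1}] r3c1 has the single candidate 1. So r3c1=1.
Step 6. [r2c4∈{4}] r2c4 has the single candidate 4. So r2c4=4.
Step 7. [r4c4∈{1}] nothing but 1 survives at r4c4. So r4c4=1.
Step 8. [r2c2∈{3}] r2c2's peers cover all but 3. So r2c2=3.
Step 9. [r3c4∈{2}] r3c4 has the single candidate 2. So r3c4=2.
Step 10. [r1c3∈{2}] r1c3 has the single candidate 2. So r1c3=2.
Step 11. [r3c2∈{4}] only 4 remains possible at r3c2 ⇒ r3c2=4.

Answer: 4 1 2 3 / 2 3 1 4 / 1 4 3 2 / 3 2 4 1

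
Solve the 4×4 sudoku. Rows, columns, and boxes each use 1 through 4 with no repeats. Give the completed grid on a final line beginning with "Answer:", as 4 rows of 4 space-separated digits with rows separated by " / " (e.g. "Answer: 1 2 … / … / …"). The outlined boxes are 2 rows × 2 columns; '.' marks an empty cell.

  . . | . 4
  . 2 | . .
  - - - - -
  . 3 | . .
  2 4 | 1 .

Step 1. [r2c3∈{3}] only 3 remains possible at r2c3. So r2c3=3.
Step 2. [r1c2∈{1}] only 1 remains possible at r1c2 ⇒ r1c2=1.
Step 3. [r1c3∈{2}] nothing but 2 survives at r1c3. So r1c3=2.
Step 4. [r4c4∈{3}] r4c4 is down to just 3. So r4c4=3.
Step 5. [r1c1∈{3}] r1c1 is down to just 3, so r1c1=3.
Step 6. [r3c4∈{2}] r3c4's peers cover all but 2 ⇒ r3c4=2.
Step 7. [r2c1∈{4}] r2c1 is down to just 4, so r2c1=4.
Step 8. [r3c1∈{1}] only 1 remains possible at r3c1. So r3c1=1.
Step 9. [r2c4∈{1}] r2c4's peers cover all but 1 ⇒ r2c4=1.
Step 10. [r3c3∈{4}] r3c3's peers cover all but 4. So r3c3=4.

Answer: 3 1 2 4 / 4 2 3 1 / 1 3 4 2 / 2 4 1 3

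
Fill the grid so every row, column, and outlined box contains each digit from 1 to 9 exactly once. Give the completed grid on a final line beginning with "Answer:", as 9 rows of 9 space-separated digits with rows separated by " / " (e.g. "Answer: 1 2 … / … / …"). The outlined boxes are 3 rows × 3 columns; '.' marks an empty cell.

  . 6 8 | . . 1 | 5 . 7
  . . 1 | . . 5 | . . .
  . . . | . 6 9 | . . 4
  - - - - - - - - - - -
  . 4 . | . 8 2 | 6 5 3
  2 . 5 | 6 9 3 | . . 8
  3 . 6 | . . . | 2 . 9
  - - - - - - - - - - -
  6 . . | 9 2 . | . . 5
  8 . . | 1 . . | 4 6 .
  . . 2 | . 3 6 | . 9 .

Step 1. [r4c4∈{7}] r4c4's peers cover all but 7, so r4c4=7.
Step 2. [r1c5∈{4}] r1c5's peers cover all but 4 ⇒ r1c5=4.
Step 3. [r9c9∈{1}] only 1 remains possible at r9c9, so r9c9=1.
Step 4. [r7c6∈{4,7,8}] across col 6, 8 lands solely at r7c6, so r7c6=8.
Step 5. [r2c7∈{3,8,9}] r2c7 is the only open cell in col 7 admitting 9, so r2c7=9.
Step 6. [r7c2∈{1,3,7}] across row 7, 1 lands solely at r7c2 ⇒ r7c2=1.
Step 7. [r5c2∈{7}] nothing but 7 survives at r5c2, so r5c2=7.
Step 8. [r9c2∈{5}] r9c2 is down to just 5. So r9c2=5.
Step 9. [r7c3∈{3,4,7}] row 7 places 4 nowhere but r7c3 ⇒ r7c3=4.
Step 10. [r9c1∈{7}] r9c1's peers cover all but 7 ⇒ r9c1=7.
Step 11. [r6c8∈{1,4,7}] in row 6, 7 fits only at r6c8. So r6c8=7.
Step 12. [r7c8∈{3}] r7c8 is down to just 3 ⇒ r7c8=3.
Step 13. [r3c7∈{1,3,8}] in col 7, 3 fits only at r3c7 ⇒ r3c7=3.
Step 14. [r1c8∈{2}] r1c8 is down to just 2, so r1c8=2.
Step 15. [r2c2∈{2,3}] r2c2 is the only open cell in box 1 admitting 3. So r2c2=3.
Step 16. [r2c8∈{8}] r2c8 has the single candidate 8 ⇒ r2c8=8.
Step 17. [r8c5∈{5,7}] across row 8, 5 lands solely at r8c5, so r8c5=5.
Step 18. [r4c3∈{9}] r4c3 has the single candidate 9 ⇒ r4c3=9.
Step 19. [r6c6∈{4}] only 4 remains possible at r6c6. So r6c6=4.
Step 20. [r5c7∈{1}] r5c7's peers cover all but 1, so r5c7=1.
Step 21. [r2c4∈{2}] nothing but 2 survives at r2c4. So r2c4=2.
Step 22. [r3c2∈{2}] nothing but 2 survives at r3c2 ⇒ r3c2=2.
Step 23. [r3c4∈{8}] nothing but 8 survives at r3c4, so r3c4=8.
Step 24. [r7c7∈{7}] nothing but 7 survives at r7c7, so r7c7=7.
Step 25. [r2c9∈{6}] r2c9's peers cover all but 6. So r2c9=6.
Step 26. [r8c3∈{3}] nothing but 3 survives at r8c3, so r8c3=3.
Step 27. [r9c4∈{4}] r9c4 is down to just 4, so r9c4=4.
Step 28. [r8c6∈{7}] nothing but 7 survives at r8c6, so r8c6=7.
Step 29. [r3c1∈{5}] r3c1 is down to just 5. So r3c1=5.
Step 30. [r3c3∈{7}] r3c3's peers cover all but 7 ⇒ r3c3=7.
Step 31. [r2c5∈{7}] r2c5's peers cover all but 7, so r2c5=7.
Step 32. [r6c2∈{8}] r6c2 has the single candidate 8 ⇒ r6c2=8.
Step 33. [r2c1∈{4}] r2c1 is down to just 4 ⇒ r2c1=4.
Step 34. [r1c4∈{3}] r1c4 is down to just 3 ⇒ r1c4=3.
Step 35. [r5c8∈{4}] only 4 remains possible at r5c8. So r5c8=4.
Step 36. [r3c8∈{1}] only 1 remains possible at r3c8, so r3c8=1.
Step 37. [r1c1∈{9}] nothing but 9 survives at r1c1, so r1c1=9.
Step 38. [r9c7∈{8}] only 8 remains possible at r9c7, so r9c7=8.
Step 39. [r8c9∈{2}] r8c9's peers cover all but 2 ⇒ r8c9=2.
Step 40. [r4c1∈{1}] r4c1's peers cover all but 1 ⇒ r4c1=1.
Step 41. [r6c4∈{5}] only 5 remains possible at r6c4, so r6c4=5.
Step 42. [r8c2∈{9}] r8c2's peers cover all but 9, so r8c2=9.
Step 43. [r6c5∈{1}] r6c5 has the single candidate 1, so r6c5=1.

Answer: 9 6 8 3 4 1 5 2 7 / 4 3 1 2 7 5 9 8 6 / 5 2 7 8 6 9 3 1 4 / 1 4 9 7 8 2 6 5 3 / 2 7 5 6 9 3 1 4 8 / 3 8 6 5 1 4 2 7 9 / 6 1 4 9 2 8 7 3 5 / 8 9 3 1 5 7 4 6 2 / 7 5 2 4 3 6 8 9 1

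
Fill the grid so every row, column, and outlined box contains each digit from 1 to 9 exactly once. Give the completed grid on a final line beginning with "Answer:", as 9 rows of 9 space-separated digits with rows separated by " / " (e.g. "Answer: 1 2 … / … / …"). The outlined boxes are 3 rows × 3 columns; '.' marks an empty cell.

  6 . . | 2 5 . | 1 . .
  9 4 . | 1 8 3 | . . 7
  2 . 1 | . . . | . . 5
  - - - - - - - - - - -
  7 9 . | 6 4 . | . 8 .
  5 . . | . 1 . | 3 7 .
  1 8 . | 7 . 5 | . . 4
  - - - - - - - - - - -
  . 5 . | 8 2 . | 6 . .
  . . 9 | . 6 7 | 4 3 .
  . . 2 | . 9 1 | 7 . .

Step 1. [r5c9∈{2,6,9}] across col 9, 6 lands solely at r5c9. So r5c9=6.
Step 2. [r7c6∈{4}] r7c6 has the single candidate 4 ⇒ r7c6=4.
Step 3. [r1c6∈{9}] r1c6's peers cover all but 9, so r1c6=9.
Step 4. [r3c2∈{3,7}] in row 3, 3 fits only at r3c2. So r3c2=3.
Step 5. [r2c7∈{2}] nothing but 2 survives at r2c7 ⇒ r2c7=2.
Step 6. [r4c9∈{1,2}] in row 4, 1 fits only at r4c9. So r4c9=1.
Step 7. [r9c9∈{8}] r9c9's peers cover all but 8. So r9c9=8.
Step 8. [r6c7∈{9}] r6c7 has the single candidate 9 ⇒ r6c7=9.
Step 9. [r3c8∈{4,6,9}] across row 3, 9 lands solely at r3c8. So r3c8=9.
Step 10. [r4c3∈{3}] r4c3's peers cover all but 3 ⇒ r4c3=3.
Step 11. [r9c4∈{3,5}] col 4 places 3 nowhere but r9c4. So r9c4=3.
Step 12. [r5c2∈{2}] r5c2 is down to just 2, so r5c2=2.
Step 13. [r1c3∈{7,8}] r1c3 is the only open cell in row 1 admitting 8 ⇒ r1c3=8.
Step 14. [r6c8∈{2}] r6c8's peers cover all but 2, so r6c8=2.
Step 15. [r7c9∈{9}] r7c9's peers cover all but 9, so r7c9=9.
Step 16. [r9c8∈{5}] r9c8 has the single candidate 5 ⇒ r9c8=5.
Step 17. [r4c6∈{2}] r4c6's peers cover all but 2, so r4c6=2.
Step 18. [r6c5∈{3}] nothing but 3 survives at r6c5. So r6c5=3.
Step 19. [r8c2∈{1}] r8c2 is down to just 1. So r8c2=1.
Step 20. [r8c1∈{8}] r8c1's peers cover all but 8. So r8c1=8.
Step 21. [r7c8∈{1}] nothing but 1 survives at r7c8, so r7c8=1.
Step 22. [r3c6∈{6}] r3c6 has the single candidate 6, so r3c6=6.
Step 23. [r3c5∈{7}] r3c5 has the single candidate 7. So r3c5=7.
Step 24. [r7c3∈{7}] only 7 remains possible at r7c3 ⇒ r7c3=7.
Step 25. [r1c8∈{4}] r1c8's peers cover all but 4. So r1c8=4.
Step 26. [r1c9∈{3}] r1c9 has the single candidate 3. So r1c9=3.
Step 27. [r6c3∈{6}] r6c3 has the single candidate 6, so r6c3=6.
Step 28. [r3c4∈{4}] r3c4's peers cover all but 4 ⇒ r3c4=4.
Step 29. [r5c3∈{4}] r5c3's peers cover all but 4 ⇒ r5c3=4.
Step 30. [r9c1∈{4}] only 4 remains possible at r9c1, so r9c1=4.
Step 31. [r5c6∈{8}] r5c6 has the single candidate 8. So r5c6=8.
Step 32. [r8c4∈{5}] r8c4 has the single candidate 5. So r8c4=5.
Step 33. [r2c3∈{5}] only 5 remains possible at r2c3 ⇒ r2c3=5.
Step 34. [r5c4∈{9}] only 9 remains possible at r5c4. So r5c4=9.
Step 35. [r8c9∈{2}] r8c9 is down to just 2 ⇒ r8c9=2.
Step 36. [r7c1∈{3}] nothing but 3 survives at r7c1. So r7c1=3.
Step 37. [r9c2∈{6}] nothing but 6 survives at r9c2. So r9c2=6.
Step 38. [r4c7∈{5}] r4c7 has the single candidate 5, so r4c7=5.
Step 39. [r1c2∈{7}] r1c2's peers cover all but 7. So r1c2=7.
Step 40. [r2c8∈{6}] nothing but 6 survives at r2c8. So r2c8=6.
Step 41. [r3c7∈{8}] r3c7 has the single candidate 8, so r3c7=8.

Answer: 6 7 8 2 5 9 1 4 3 / 9 4 5 1 8 3 2 6 7 / 2 3 1 4 7 6 8 9 5 / 7 9 3 6 4 2 5 8 1 / 5 2 4 9 1 8 3 7 6 / 1 8 6 7 3 5 9 2 4 / 3 5 7 8 2 4 6 1 9 / 8 1 9 5 6 7 4 3 2 / 4 6 2 3 9 1 7 5 8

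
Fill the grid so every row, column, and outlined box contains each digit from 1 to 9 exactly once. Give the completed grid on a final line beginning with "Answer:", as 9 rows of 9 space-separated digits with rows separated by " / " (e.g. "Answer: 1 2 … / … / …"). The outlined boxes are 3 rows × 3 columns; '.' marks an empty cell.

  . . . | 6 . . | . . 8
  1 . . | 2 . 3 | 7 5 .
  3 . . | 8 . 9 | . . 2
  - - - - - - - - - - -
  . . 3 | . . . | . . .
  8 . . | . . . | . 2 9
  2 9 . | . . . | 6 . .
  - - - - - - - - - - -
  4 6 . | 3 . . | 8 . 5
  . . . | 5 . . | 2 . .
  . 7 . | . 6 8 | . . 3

Step 1. [r2c5∈{4}] r2c5 is down to just 4, so r2c5=4.
Step 2. [r8c1∈{9}] r8c1 is down to just 9. So r8c1=9.
Step 3. [r4c1∈{5,6,7}] 6 has one home in col 1: r4c1 ⇒ r4c1=6.
Step 4. [r1c1∈{5,7}] in col 1, 7 fits only at r1c1, so r1c1=7.
Step 5. [r3c5∈{1,5,7}] in row 3, 7 fits only at r3c5, so r3c5=7.
Step 6. [r8c5∈{1}] only 1 remains possible at r8c5 ⇒ r8c5=1.
Step 7. [r1c5∈{5}] nothing but 5 survives at r1c5. So r1c5=5.
Step 8. [r1c6∈{1}] r1c6 has the single candidate 1, so r1c6=1.
Step 9. [r9c3∈{1,2,5}] row 9 places 2 nowhere but r9c3 ⇒ r9c3=2.
Step 10. [r2c3∈{6,8,9}] across row 2, 9 lands solely at r2c3, so r2c3=9.
Step 11. [r1c3∈{4}] r1c3 has the single candidate 4, so r1c3=4.
Step 12. [r3c2∈{5}] r3c2's peers cover all but 5 ⇒ r3c2=5.
Step 13. [r7c3∈{1}] nothing but 1 survives at r7c3 ⇒ r7c3=1.
Step 14. [r5c6∈{4,5,6,7}] across row 5, 6 lands solely at r5c6 ⇒ r5c6=6.
Step 15. [r2c9∈{6}] nothing but 6 survives at r2c9, so r2c9=6.
Step 16. [r8c8∈{4,6,7}] across row 8, 6 lands solely at r8c8 ⇒ r8c8=6.
Step 17. [r5c5∈{3}] nothing but 3 survives at r5c5, so r5c5=3.
Step 18. [r6c8∈{1,3,4,7,8}] 3 has one home in row 6: r6c8, so r6c8=3.
Step 19. [r4c8∈{1,4,7,8}] r4c8 is the only open cell in col 8 admitting 8, so r4c8=8.
Step 20. [r7c8∈{7,9}] across col 8, 7 lands solely at r7c8, so r7c8=7.
Step 21. [r8c9∈{4}] nothing but 4 survives at r8c9 ⇒ r8c9=4.
Step 22. [r9c4∈{4,9}] 4 has one home in row 9: r9c4. So r9c4=4.
Step 23. [r4c4∈{1,7,9}] r4c4 is the only open cell in col 4 admitting 9. So r4c4=9.
Step 24. [r6c6∈{4,5,7}] row 6 places 4 nowhere but r6c6. So r6c6=4.
Step 25. [r4c6∈{2,5,7}] r4c6 is the only open cell in col 6 admitting 5, so r4c6=5.
Step 26. [r5c7∈{1,4,5}] 5 has one home in col 7: r5c7. So r5c7=5.
Step 27. [r4c7∈{1,4}] 4 has one home in box 6: r4c7. So r4c7=4.
Step 28. [r1c8∈{9}] r1c8 has the single candidate 9, so r1c8=9.
Step 29. [r5c3∈{7}] nothing but 7 survives at r5c3, so r5c3=7.
Step 30. [r3c7∈{1}] only 1 remains possible at r3c7 ⇒ r3c7=1.
Step 31. [r4c2∈{1}] r4c2's peers cover all but 1 ⇒ r4c2=1.
Step 32. [r6c9∈{1,7}] 1 has one home in col 9: r6c9 ⇒ r6c9=1.
Step 33. [r4c5∈{2}] r4c5's peers cover all but 2. So r4c5=2.
Step 34. [r2c2∈{8}] r2c2's peers cover all but 8 ⇒ r2c2=8.
Step 35. [r3c3∈{6}] r3c3's peers cover all but 6 ⇒ r3c3=6.
Step 36. [r6c5∈{8}] nothing but 8 survives at r6c5. So r6c5=8.
Step 37. [r6c3∈{5}] r6c3 has the single candidate 5 ⇒ r6c3=5.
Step 38. [r3c8∈{4}] r3c8's peers cover all but 4. So r3c8=4.
Step 39. [r8c6∈{7}] only 7 remains possible at r8c6. So r8c6=7.
Step 40. [r4c9∈{7}] r4c9 is down to just 7, so r4c9=7.
Step 41. [r7c5∈{9}] only 9 remains possible at r7c5 ⇒ r7c5=9.
Step 42. [r9c1∈{5}] r9c1 is down to just 5. So r9c1=5.
Step 43. [r9c7∈{9}] nothing but 9 survives at r9c7, so r9c7=9.
Step 44. [r6c4∈{7}] nothing but 7 survives at r6c4 ⇒ r6c4=7.
Step 45. [r7c6∈{2}] only 2 remains possible at r7c6 ⇒ r7c6=2.
Step 46. [r1c2∈{2}] r1c2 is down to just 2 ⇒ r1c2=2.
Step 47. [r5c2∈{4}] nothing but 4 survives at r5c2, so r5c2=4.
Step 48. [r5c4∈{1}] r5c4 is down to just 1. So r5c4=1.
Step 49. [r8c3∈{8}] nothing but 8 survives at r8c3 ⇒ r8c3=8.
Step 50. [r9c8∈{1}] r9c8's peers cover all but 1 ⇒ r9c8=1.
Step 51. [r1c7∈{3}] nothing but 3 survives at r1c7 ⇒ r1c7=3.
Step 52. [r8c2∈{3}] r8c2 is down to just 3 ⇒ r8c2=3.

Answer: 7 2 4 6 5 1 3 9 8 / 1 8 9 2 4 3 7 5 6 / 3 5 6 8 7 9 1 4 2 / 6 1 3 9 2 5 4 8 7 / 8 4 7 1 3 6 5 2 9 / 2 9 5 7 8 4 6 3 1 / 4 6 1 3 9 2 8 7 5 / 9 3 8 5 1 7 2 6 4 / 5 7 2 4 6 8 9 1 3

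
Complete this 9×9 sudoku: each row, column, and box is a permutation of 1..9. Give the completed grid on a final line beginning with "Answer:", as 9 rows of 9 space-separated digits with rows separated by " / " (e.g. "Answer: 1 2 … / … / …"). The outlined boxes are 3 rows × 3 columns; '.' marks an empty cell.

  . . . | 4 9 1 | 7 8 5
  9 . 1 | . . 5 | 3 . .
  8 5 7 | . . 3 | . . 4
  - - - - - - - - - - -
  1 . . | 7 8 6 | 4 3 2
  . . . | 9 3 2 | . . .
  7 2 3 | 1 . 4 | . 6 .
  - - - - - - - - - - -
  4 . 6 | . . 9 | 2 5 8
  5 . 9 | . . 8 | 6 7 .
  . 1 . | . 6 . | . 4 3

Step 1. [r3c5∈{2}] r3c5's peers cover all but 2 ⇒ r3c5=2.
Step 2. [r5c2∈{4,6,8}] across col 2, 8 lands solely at r5c2. So r5c2=8.
Step 3. [r1c1∈{2,3,6}] in col 1, 3 fits only at r1c1 ⇒ r1c1=3.
Step 4. [r5c8∈{1}] r5c8 is down to just 1, so r5c8=1.
Step 5. [r7c5∈{1,7}] r7c5 is the only open cell in row 7 admitting 1, so r7c5=1.
Step 6. [r2c9∈{6}] r2c9 has the single candidate 6. So r2c9=6.
Step 7. [r5c7∈{5}] r5c7 is down to just 5. So r5c7=5.
Step 8. [r7c4∈{3}] r7c4 is down to just 3, so r7c4=3.
Step 9. [r9c1∈{2}] r9c1 is down to just 2, so r9c1=2.
Step 10. [r9c7∈{9}] r9c7 has the single candidate 9, so r9c7=9.
Step 11. [r8c4∈{2}] r8c4's peers cover all but 2, so r8c4=2.
Step 12. [r8c2∈{3}] r8c2 is down to just 3 ⇒ r8c2=3.
Step 13. [r2c4∈{8}] r2c4 has the single candidate 8, so r2c4=8.
Step 14. [r3c7∈{1}] nothing but 1 survives at r3c7, so r3c7=1.
Step 15. [r6c5∈{5}] r6c5's peers cover all but 5. So r6c5=5.
Step 16. [r2c8∈{2}] only 2 remains possible at r2c8, so r2c8=2.
Step 17. [r2c5∈{7}] r2c5 has the single candidate 7, so r2c5=7.
Step 18. [r5c9∈{7}] r5c9 is down to just 7. So r5c9=7.
Step 19. [r6c7∈{8}] r6c7's peers cover all but 8 ⇒ r6c7=8.
Step 20. [r1c2∈{6}] only 6 remains possible at r1c2. So r1c2=6.
Step 21. [r9c4∈{5}] nothing but 5 survives at r9c4 ⇒ r9c4=5.
Step 22. [r1c3∈{2}] r1c3 has the single candidate 2 ⇒ r1c3=2.
Step 23. [r8c9∈{1}] r8c9's peers cover all but 1 ⇒ r8c9=1.
Step 24. [r4c2∈{9}] r4c2's peers cover all but 9. So r4c2=9.
Step 25. [r3c4∈{6}] r3c4 has the single candidate 6. So r3c4=6.
Step 26. [r9c6∈{7}] nothing but 7 survives at r9c6, so r9c6=7.
Step 27. [r5c1∈{6}] r5c1 has the single candidate 6, so r5c1=6.
Step 28. [r7c2∈{7}] r7c2 has the single candidate 7, so r7c2=7.
Step 29. [r6c9∈{9}] nothing but 9 survives at r6c9, so r6c9=9.
Step 30. [r8c5∈{4}] r8c5's peers cover all but 4. So r8c5=4.
Step 31. [r3c8∈{9}] r3c8 is down to just 9. So r3c8=9.
Step 32. [r5c3∈{4}] r5c3 is down to just 4. So r5c3=4.
Step 33. [r2c2∈{4}] only 4 remains possible at r2c2. So r2c2=4.
Step 34. [r4c3∈{5}] only 5 remains possible at r4c3 ⇒ r4c3=5.
Step 35. [r9c3∈{8}] nothing but 8 survives at r9c3, so r9c3=8.

Answer: 3 6 2 4 9 1 7 8 5 / 9 4 1 8 7 5 3 2 6 / 8 5 7 6 2 3 1 9 4 / 1 9 5 7 8 6 4 3 2 / 6 8 4 9 3 2 5 1 7 / 7 2 3 1 5 4 8 6 9 / 4 7 6 3 1 9 2 5 8 / 5 3 9 2 4 8 6 7 1 / 2 1 8 5 6 7 9 4 3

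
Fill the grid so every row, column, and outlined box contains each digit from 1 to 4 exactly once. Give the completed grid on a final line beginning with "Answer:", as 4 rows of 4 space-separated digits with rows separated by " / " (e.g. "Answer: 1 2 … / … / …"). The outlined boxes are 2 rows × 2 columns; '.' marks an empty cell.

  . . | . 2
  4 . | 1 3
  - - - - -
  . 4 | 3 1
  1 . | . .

Step 1. [r4c3∈{2,4}] 2 has one home in col 3: r4c3 ⇒ r4c3=2.
Step 2. [r1c1∈{3}] nothing but 3 survives at r1c1 ⇒ r1c1=3.
Step 3. [r1c3∈{4}] only 4 remains possible at r1c3, so r1c3=4.
Step 4. [r4c4∈{4}] r4c4's peers cover all but 4, so r4c4=4.
Step 5. [r3c1∈{2}] only 2 remains possible at r3c1 ⇒ r3c1=2.
Step 6. [r1c2∈{1}] only 1 remains possible at r1c2. So r1c2=1.
Step 7. [r4c2∈{3}] only 3 remains possible at r4c2 ⇒ r4c2=3.
Step 8. [r2c2∈{2}] nothing but 2 survives at r2c2 ⇒ r2c2=2.

Answer: 3 1 4 2 / 4 2 1 3 / 2 4 3 1 / 1 3 2 4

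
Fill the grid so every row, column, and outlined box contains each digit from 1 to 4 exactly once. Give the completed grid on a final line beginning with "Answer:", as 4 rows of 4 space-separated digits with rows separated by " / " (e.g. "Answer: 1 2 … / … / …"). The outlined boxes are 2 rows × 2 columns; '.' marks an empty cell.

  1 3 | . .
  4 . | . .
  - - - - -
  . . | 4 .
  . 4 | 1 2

Step 1. [r3c4∈{3}] only 3 remains possible at r3c4 ⇒ r3c4=3.
Step 2. [r2c2∈{2}] r2c2's peers cover all but 2 ⇒ r2c2=2.
Step 3. [r1c4∈{4}] r1c4's peers cover all but 4 ⇒ r1c4=4.
Step 4. [r4c1∈{3}] nothing but 3 survives at r4c1. So r4c1=3.
Step 5. [r1c3∈{2}] r1c3's peers cover all but 2. So r1c3=2.
Step 6. [r3c2∈{1}] nothing but 1 survives at r3c2, so r3c2=1.
Step 7. [r2c4∈{1}] only 1 remains possible at r2c4. So r2c4=1.
Step 8. [r2c3∈{3}] nothing but 3 survives at r2c3 ⇒ r2c3=3.
Step 9. [r3c1∈{2}] r3c1 is down to just 2. So r3c1=2.

Answer: 1 3 2 4 / 4 2 3 1 / 2 1 4 3 / 3 4 1 2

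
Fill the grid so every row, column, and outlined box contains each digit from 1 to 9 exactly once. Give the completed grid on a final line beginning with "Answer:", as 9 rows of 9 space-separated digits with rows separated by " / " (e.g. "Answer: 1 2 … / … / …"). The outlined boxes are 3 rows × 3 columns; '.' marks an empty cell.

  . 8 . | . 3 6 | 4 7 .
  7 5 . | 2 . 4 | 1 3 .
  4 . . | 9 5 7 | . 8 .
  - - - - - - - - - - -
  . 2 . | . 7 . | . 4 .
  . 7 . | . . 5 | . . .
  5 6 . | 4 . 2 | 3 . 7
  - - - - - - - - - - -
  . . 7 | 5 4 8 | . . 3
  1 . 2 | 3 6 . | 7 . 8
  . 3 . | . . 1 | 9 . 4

Step 1. [r3c3∈{1,3,6}] 3 has one home in row 3: r3c3. So r3c3=3.
Step 2. [r7c8∈{1,2,6}] across row 7, 1 lands solely at r7c8 ⇒ r7c8=1.
Step 3. [r6c8∈{9}] r6c8 is down to just 9 ⇒ r6c8=9.
Step 4. [r5c5∈{1,8,9}] in col 5, 9 fits only at r5c5. So r5c5=9.
Step 5. [r7c7∈{2,6}] in row 7, 2 fits only at r7c7 ⇒ r7c7=2.
Step 6. [r3c7∈{6}] only 6 remains possible at r3c7. So r3c7=6.
Step 7. [r6c5∈{1,8}] in col 5, 1 fits only at r6c5. So r6c5=1.
Step 8. [r6c3∈{8}] only 8 remains possible at r6c3, so r6c3=8.
Step 9. [r9c8∈{5,6}] r9c8 is the only open cell in box 9 admitting 6, so r9c8=6.
Step 10. [r1c9∈{2,5,9}] r1c9 is the only open cell in row 1 admitting 5 ⇒ r1c9=5.
Step 11. [r5c7∈{8}] r5c7 has the single candidate 8 ⇒ r5c7=8.
Step 12. [r5c4∈{6}] r5c4's peers cover all but 6, so r5c4=6.
Step 13. [r7c2∈{9}] r7c2 is down to just 9, so r7c2=9.
Step 14. [r2c9∈{9}] r2c9 is down to just 9, so r2c9=9.
Step 15. [r5c3∈{1,4}] the pair r1c3,r4c3 in col 3 locks {1,9} between them, so r5c3≠1.
Step 16. [r4c3∈{1,9}] in box 4, 1 fits only at r4c3 ⇒ r4c3=1.
Step 17. [r4c1∈{3,9}] 9 has one home in row 4: r4c1, so r4c1=9.
Step 18. [r5c9∈{1,2}] r5c9 is the only open cell in row 5 admitting 1. So r5c9=1.
Step 19. [r3c9∈{2}] r3c9's peers cover all but 2, so r3c9=2.
Step 20. [r4c7∈{5}] r4c7 has the single candidate 5. So r4c7=5.
Step 21. [r1c1∈{2}] r1c1 has the single candidate 2 ⇒ r1c1=2.
Step 22. [r2c5∈{8}] nothing but 8 survives at r2c5, so r2c5=8.
Step 23. [r2c3∈{6}] r2c3 has the single candidate 6, so r2c3=6.
Step 24. [r3c2∈{1}] r3c2 is down to just 1. So r3c2=1.
Step 25. [r5c8∈{2}] r5c8 has the single candidate 2, so r5c8=2.
Step 26. [r5c1∈{3}] r5c1 has the single candidate 3, so r5c1=3.
Step 27. [r9c5∈{2}] only 2 remains possible at r9c5. So r9c5=2.
Step 28. [r1c3∈{9}] nothing but 9 survives at r1c3. So r1c3=9.
Step 29. [r8c2∈{4}] r8c2's peers cover all but 4 ⇒ r8c2=4.
Step 30. [r1c4∈{1}] r1c4 has the single candidate 1, so r1c4=1.
Step 31. [r8c6∈{9}] r8c6 is down to just 9. So r8c6=9.
Step 32. [r4c4∈{8}] r4c4's peers cover all but 8. So r4c4=8.
Step 33. [r4c9∈{6}] only 6 remains possible at r4c9, so r4c9=6.
Step 34. [r9c4∈{7}] r9c4 has the single candidate 7, so r9c4=7.
Step 35. [r5c3∈{4}] r5c3 is down to just 4 ⇒ r5c3=4.
Step 36. [r9c1∈{8}] r9c1 is down to just 8 ⇒ r9c1=8.
Step 37. [r4c6∈{3}] r4c6's peers cover all but 3 ⇒ r4c6=3.
Step 38. [r8c8∈{5}] r8c8 is down to just 5. So r8c8=5.
Step 39. [r9c3∈{5}] r9c3's peers cover all but 5. So r9c3=5.
Step 40. [r7c1∈{6}] nothing but 6 survives at r7c1, so r7c1=6.

Answer: 2 8 9 1 3 6 4 7 5 / 7 5 6 2 8 4 1 3 9 / 4 1 3 9 5 7 6 8 2 / 9 2 1 8 7 3 5 4 6 / 3 7 4 6 9 5 8 2 1 / 5 6 8 4 1 2 3 9 7 / 6 9 7 5 4 8 2 1 3 / 1 4 2 3 6 9 7 5 8 / 8 3 5 7 2 1 9 6 4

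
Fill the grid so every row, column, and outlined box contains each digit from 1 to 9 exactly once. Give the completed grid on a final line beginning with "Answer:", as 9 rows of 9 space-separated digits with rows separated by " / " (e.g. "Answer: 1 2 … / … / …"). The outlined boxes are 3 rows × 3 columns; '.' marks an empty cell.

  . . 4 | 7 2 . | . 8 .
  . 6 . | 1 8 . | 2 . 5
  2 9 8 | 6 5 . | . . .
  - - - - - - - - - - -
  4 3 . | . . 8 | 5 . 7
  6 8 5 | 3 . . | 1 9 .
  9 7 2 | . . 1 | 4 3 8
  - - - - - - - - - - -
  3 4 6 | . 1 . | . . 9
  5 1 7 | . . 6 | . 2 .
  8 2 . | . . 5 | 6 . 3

Step 1. [r8c9∈{4}] only 4 remains possible at r8c9. So r8c9=4.
Step 2. [r4c4∈{2,9}] 2 has one home in row 4: r4c4, so r4c4=2.
Step 3. [r4c5∈{6,9}] across row 4, 9 lands solely at r4c5, so r4c5=9.
Step 4. [r2c6∈{3,4,9}] across row 2, 9 lands solely at r2c6 ⇒ r2c6=9.
Step 5. [r3c6∈{3,4}] across box 2, 4 lands solely at r3c6 ⇒ r3c6=4.
Step 6. [r5c6∈{7}] only 7 remains possible at r5c6. So r5c6=7.
Step 7. [r7c4∈{8}] r7c4 has the single candidate 8, so r7c4=8.
Step 8. [r7c7∈{7}] r7c7's peers cover all but 7. So r7c7=7.
Step 9. [r3c9∈{1}] r3c9 is down to just 1, so r3c9=1.
Step 10. [r9c4∈{4,9}] across col 4, 4 lands solely at r9c4. So r9c4=4.
Step 11. [r3c7∈{3}] r3c7 is down to just 3 ⇒ r3c7=3.
Step 12. [r2c1∈{7}] nothing but 7 survives at r2c1. So r2c1=7.
Step 13. [r2c3∈{3}] only 3 remains possible at r2c3 ⇒ r2c3=3.
Step 14. [r4c8∈{6}] only 6 remains possible at r4c8. So r4c8=6.
Step 15. [r4c3∈{1}] only 1 remains possible at r4c3. So r4c3=1.
Step 16. [r2c8∈{4}] r2c8's peers cover all but 4, so r2c8=4.
Step 17. [r9c3∈{9}] only 9 remains possible at r9c3. So r9c3=9.
Step 18. [r9c8∈{1}] r9c8 is down to just 1 ⇒ r9c8=1.
Step 19. [r1c2∈{5}] r1c2 has the single candidate 5. So r1c2=5.
Step 20. [r1c6∈{3}] nothing but 3 survives at r1c6. So r1c6=3.
Step 21. [r3c8∈{7}] only 7 remains possible at r3c8. So r3c8=7.
Step 22. [r1c7∈{9}] only 9 remains possible at r1c7, so r1c7=9.
Step 23. [r8c5∈{3}] r8c5 is down to just 3, so r8c5=3.
Step 24. [r9c5∈{7}] r9c5's peers cover all but 7, so r9c5=7.
Step 25. [r8c4∈{9}] r8c4's peers cover all but 9, so r8c4=9.
Step 26. [r1c9∈{6}] nothing but 6 survives at r1c9 ⇒ r1c9=6.
Step 27. [r6c5∈{6}] only 6 remains possible at r6c5 ⇒ r6c5=6.
Step 28. [r1c1∈{1}] r1c1 is down to just 1 ⇒ r1c1=1.
Step 29. [r8c7∈{8}] r8c7's peers cover all but 8, so r8c7=8.
Step 30. [r6c4∈{5}] only 5 remains possible at r6c4 ⇒ r6c4=5.
Step 31. [r5c5∈{4}] r5c5 is down to just 4, so r5c5=4.
Step 32. [r7c8∈{5}] only 5 remains possible at r7c8. So r7c8=5.
Step 33. [r5c9∈{2}] r5c9 has the single candidate 2 ⇒ r5c9=2.
Step 34. [r7c6∈{2}] r7c6 has the single candidate 2. So r7c6=2.

Answer: 1 5 4 7 2 3 9 8 6 / 7 6 3 1 8 9 2 4 5 / 2 9 8 6 5 4 3 7 1 / 4 3 1 2 9 8 5 6 7 / 6 8 5 3 4 7 1 9 2 / 9 7 2 5 6 1 4 3 8 / 3 4 6 8 1 2 7 5 9 / 5 1 7 9 3 6 8 2 4 / 8 2 9 4 7 5 6 1 3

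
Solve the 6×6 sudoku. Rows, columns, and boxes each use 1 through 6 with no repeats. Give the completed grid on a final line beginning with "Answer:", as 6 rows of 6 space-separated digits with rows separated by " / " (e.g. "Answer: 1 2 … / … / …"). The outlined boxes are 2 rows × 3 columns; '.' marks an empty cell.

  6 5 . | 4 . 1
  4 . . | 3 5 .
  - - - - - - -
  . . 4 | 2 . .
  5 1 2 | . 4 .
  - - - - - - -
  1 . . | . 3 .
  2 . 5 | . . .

Step 1. [r2c6∈{2,6}] 6 has one home in row 2: r2c6. So r2c6=6.
Step 2. [r3c2∈{3,6}] 6 has one home in box 3: r3c2 ⇒ r3c2=6.
Step 3. [r6c5∈{1,6}] col 5 places 6 nowhere but r6c5. So r6c5=6.
Step 4. [r3c6∈{3,5}] row 3 places 5 nowhere but r3c6, so r3c6=5.
Step 5. [r5c2∈{4}] r5c2 has the single candidate 4. So r5c2=4.
Step 6. [r5c3∈{6}] only 6 remains possible at r5c3 ⇒ r5c3=6.
Step 7. [r3c5∈{1}] nothing but 1 survives at r3c5. So r3c5=1.
Step 8. [r6c4∈{1}] nothing but 1 survives at r6c4 ⇒ r6c4=1.
Step 9. [r3c1∈{3}] nothing but 3 survives at r3c1. So r3c1=3.
Step 10. [r4c4∈{6}] r4c4 is down to just 6. So r4c4=6.
Step 11. [r5c4∈{5}] r5c4 is down to just 5 ⇒ r5c4=5.
Step 12. [r1c5∈{2}] only 2 remains possible at r1c5 ⇒ r1c5=2.
Step 13. [r2c2∈{2}] only 2 remains possible at r2c2. So r2c2=2.
Step 14. [r6c2∈{3}] nothing but 3 survives at r6c2. So r6c2=3.
Step 15. [r1c3∈{3}] r1c3 has the single candidate 3. So r1c3=3.
Step 16. [r4c6∈{3}] nothing but 3 survives at r4c6 ⇒ r4c6=3.
Step 17. [r2c3∈{1}] r2c3 has the single candidate 1 ⇒ r2c3=1.
Step 18. [r6c6∈{4}] r6c6 is down to just 4 ⇒ r6c6=4.
Step 19. [r5c6∈{2}] only 2 remains possible at r5c6. So r5c6=2.

Answer: 6 5 3 4 2 1 / 4 2 1 3 5 6 / 3 6 4 2 1 5 / 5 1 2 6 4 3 / 1 4 6 5 3 2 / 2 3 5 1 6 4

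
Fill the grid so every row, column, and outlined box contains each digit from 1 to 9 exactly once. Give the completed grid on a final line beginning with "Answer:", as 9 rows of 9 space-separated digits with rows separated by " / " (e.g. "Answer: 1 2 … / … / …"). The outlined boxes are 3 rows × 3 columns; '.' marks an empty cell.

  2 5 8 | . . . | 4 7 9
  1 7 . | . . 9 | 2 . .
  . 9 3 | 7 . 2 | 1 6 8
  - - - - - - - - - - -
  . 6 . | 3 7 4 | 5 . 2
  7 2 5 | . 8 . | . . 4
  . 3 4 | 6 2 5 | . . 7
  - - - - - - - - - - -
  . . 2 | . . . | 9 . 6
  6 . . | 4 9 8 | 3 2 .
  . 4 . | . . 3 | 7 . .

Step 1. [r6c8∈{1,8,9}] 1 has one home in row 6: r6c8 ⇒ r6c8=1.
Step 2. [r1c4∈{1}] r1c4 is down to just 1, so r1c4=1.
Step 3. [r7c4∈{5}] r7c4's peers cover all but 5 ⇒ r7c4=5.
Step 4. [r8c9∈{1,5}] across row 8, 5 lands solely at r8c9 ⇒ r8c9=5.
Step 5. [r7c2∈{1,8}] col 2 places 8 nowhere but r7c2. So r7c2=8.
Step 6. [r2c5∈{3,4,5,6}] 4 has one home in row 2: r2c5 ⇒ r2c5=4.
Step 7. [r6c1∈{8,9}] across row 6, 9 lands solely at r6c1, so r6c1=9.
Step 8. [r7c5∈{1}] nothing but 1 survives at r7c5. So r7c5=1.
Step 9. [r5c8∈{3,9}] row 5 places 3 nowhere but r5c8. So r5c8=3.
Step 10. [r8c2∈{1}] r8c2 has the single candidate 1 ⇒ r8c2=1.
Step 11. [r9c8∈{8}] r9c8's peers cover all but 8, so r9c8=8.
Step 12. [r1c6∈{6}] r1c6 is down to just 6, so r1c6=6.
Step 13. [r7c6∈{7}] r7c6's peers cover all but 7. So r7c6=7.
Step 14. [r9c4∈{2}] r9c4 has the single candidate 2 ⇒ r9c4=2.
Step 15. [r7c1∈{3}] r7c1's peers cover all but 3. So r7c1=3.
Step 16. [r4c8∈{9}] nothing but 9 survives at r4c8. So r4c8=9.
Step 17. [r9c3∈{9}] only 9 remains possible at r9c3, so r9c3=9.
Step 18. [r2c8∈{5}] nothing but 5 survives at r2c8, so r2c8=5.
Step 19. [r5c6∈{1}] only 1 remains possible at r5c6 ⇒ r5c6=1.
Step 20. [r5c4∈{9}] r5c4's peers cover all but 9, so r5c4=9.
Step 21. [r9c1∈{5}] only 5 remains possible at r9c1. So r9c1=5.
Step 22. [r2c3∈{6}] only 6 remains possible at r2c3 ⇒ r2c3=6.
Step 23. [r3c5∈{5}] r3c5 has the single candidate 5 ⇒ r3c5=5.
Step 24. [r2c4∈{8}] r2c4 is down to just 8 ⇒ r2c4=8.
Step 25. [r4c3∈{1}] r4c3's peers cover all but 1 ⇒ r4c3=1.
Step 26. [r3c1∈{4}] r3c1 has the single candidate 4 ⇒ r3c1=4.
Step 27. [r5c7∈{6}] r5c7's peers cover all but 6. So r5c7=6.
Step 28. [r4c1∈{8}] r4c1 is down to just 8, so r4c1=8.
Step 29. [r2c9∈{3}] r2c9's peers cover all but 3. So r2c9=3.
Step 30. [r8c3∈{7}] r8c3 has the single candidate 7. So r8c3=7.
Step 31. [r9c5∈{6}] r9c5's peers cover all but 6, so r9c5=6.
Step 32. [r7c8∈{4}] r7c8's peers cover all but 4 ⇒ r7c8=4.
Step 33. [r1c5∈{3}] r1c5's peers cover all but 3, so r1c5=3.
Step 34. [r6c7∈{8}] r6c7 has the single candidate 8. So r6c7=8.
Step 35. [r9c9∈{1}] r9c9 has the single candidate 1, so r9c9=1.

Answer: 2 5 8 1 3 6 4 7 9 / 1 7 6 8 4 9 2 5 3 / 4 9 3 7 5 2 1 6 8 / 8 6 1 3 7 4 5 9 2 / 7 2 5 9 8 1 6 3 4 / 9 3 4 6 2 5 8 1 7 / 3 8 2 5 1 7 9 4 6 / 6 1 7 4 9 8 3 2 5 / 5 4 9 2 6 3 7 8 1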